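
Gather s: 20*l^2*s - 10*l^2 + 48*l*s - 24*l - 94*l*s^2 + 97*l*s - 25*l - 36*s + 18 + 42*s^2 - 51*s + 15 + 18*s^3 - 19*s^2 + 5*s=-10*l^2 - 49*l + 18*s^3 + s^2*(23 - 94*l) + s*(20*l^2 + 145*l - 82) + 33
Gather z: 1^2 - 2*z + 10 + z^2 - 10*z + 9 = z^2 - 12*z + 20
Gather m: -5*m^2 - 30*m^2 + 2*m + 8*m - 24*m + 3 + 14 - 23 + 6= -35*m^2 - 14*m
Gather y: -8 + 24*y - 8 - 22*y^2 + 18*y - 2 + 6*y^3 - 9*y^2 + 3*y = 6*y^3 - 31*y^2 + 45*y - 18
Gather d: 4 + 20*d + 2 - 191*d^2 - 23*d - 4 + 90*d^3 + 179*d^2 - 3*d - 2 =90*d^3 - 12*d^2 - 6*d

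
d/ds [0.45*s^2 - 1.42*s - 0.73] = 0.9*s - 1.42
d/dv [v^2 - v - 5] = 2*v - 1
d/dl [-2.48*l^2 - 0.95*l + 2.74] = -4.96*l - 0.95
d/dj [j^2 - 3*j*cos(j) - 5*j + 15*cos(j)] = 3*j*sin(j) + 2*j - 15*sin(j) - 3*cos(j) - 5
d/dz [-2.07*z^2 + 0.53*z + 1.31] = 0.53 - 4.14*z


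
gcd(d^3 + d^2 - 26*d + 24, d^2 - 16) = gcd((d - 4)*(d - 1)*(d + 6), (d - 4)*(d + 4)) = d - 4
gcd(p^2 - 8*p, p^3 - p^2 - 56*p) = p^2 - 8*p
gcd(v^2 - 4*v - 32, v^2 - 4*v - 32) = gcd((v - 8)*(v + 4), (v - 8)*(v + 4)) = v^2 - 4*v - 32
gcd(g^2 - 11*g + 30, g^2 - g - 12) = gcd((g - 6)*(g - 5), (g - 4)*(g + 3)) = 1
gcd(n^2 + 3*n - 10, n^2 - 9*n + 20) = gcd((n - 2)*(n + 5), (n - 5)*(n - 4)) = 1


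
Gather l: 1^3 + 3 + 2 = 6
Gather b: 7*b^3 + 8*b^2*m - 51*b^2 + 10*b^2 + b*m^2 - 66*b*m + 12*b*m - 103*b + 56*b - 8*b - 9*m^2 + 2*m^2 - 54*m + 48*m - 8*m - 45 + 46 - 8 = 7*b^3 + b^2*(8*m - 41) + b*(m^2 - 54*m - 55) - 7*m^2 - 14*m - 7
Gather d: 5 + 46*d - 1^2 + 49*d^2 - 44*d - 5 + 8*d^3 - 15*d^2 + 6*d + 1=8*d^3 + 34*d^2 + 8*d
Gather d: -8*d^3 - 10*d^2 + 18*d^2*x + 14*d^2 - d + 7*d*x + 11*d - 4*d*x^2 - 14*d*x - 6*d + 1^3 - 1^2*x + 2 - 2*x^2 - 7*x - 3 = -8*d^3 + d^2*(18*x + 4) + d*(-4*x^2 - 7*x + 4) - 2*x^2 - 8*x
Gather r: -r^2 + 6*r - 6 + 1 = -r^2 + 6*r - 5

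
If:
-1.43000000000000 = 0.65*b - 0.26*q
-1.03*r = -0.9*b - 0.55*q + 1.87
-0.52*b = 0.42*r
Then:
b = -0.33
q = 4.69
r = 0.40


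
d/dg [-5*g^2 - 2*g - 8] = -10*g - 2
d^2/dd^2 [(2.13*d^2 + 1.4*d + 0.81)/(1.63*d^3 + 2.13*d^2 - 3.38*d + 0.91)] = (11.318394*d^6 + 22.31796*d^5 + 125.39916*d^4 + 59.562902*d^3 - 54.417264*d^2 - 58.479642*d + 27.507428)/(4.330747*d^9 + 16.977591*d^8 - 4.755525*d^7 - 53.493198*d^6 + 28.817724*d^5 + 55.306329*d^4 - 73.873787*d^3 + 36.480171*d^2 - 8.396934*d + 0.753571)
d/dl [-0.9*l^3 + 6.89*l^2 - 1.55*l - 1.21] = -2.7*l^2 + 13.78*l - 1.55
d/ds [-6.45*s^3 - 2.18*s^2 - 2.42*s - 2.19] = -19.35*s^2 - 4.36*s - 2.42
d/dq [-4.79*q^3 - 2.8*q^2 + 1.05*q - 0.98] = -14.37*q^2 - 5.6*q + 1.05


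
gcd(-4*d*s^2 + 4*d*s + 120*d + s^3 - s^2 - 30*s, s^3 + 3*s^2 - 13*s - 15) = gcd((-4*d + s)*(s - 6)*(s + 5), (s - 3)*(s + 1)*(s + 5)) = s + 5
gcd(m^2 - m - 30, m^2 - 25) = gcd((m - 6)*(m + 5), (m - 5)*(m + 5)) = m + 5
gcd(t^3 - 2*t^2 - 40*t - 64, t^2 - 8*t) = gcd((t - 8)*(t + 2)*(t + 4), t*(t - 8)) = t - 8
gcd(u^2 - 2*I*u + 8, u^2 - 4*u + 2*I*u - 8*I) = u + 2*I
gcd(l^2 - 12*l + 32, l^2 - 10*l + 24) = l - 4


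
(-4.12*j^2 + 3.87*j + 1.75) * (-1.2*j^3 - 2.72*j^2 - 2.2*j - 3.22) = 4.944*j^5 + 6.5624*j^4 - 3.5624*j^3 - 0.00760000000000005*j^2 - 16.3114*j - 5.635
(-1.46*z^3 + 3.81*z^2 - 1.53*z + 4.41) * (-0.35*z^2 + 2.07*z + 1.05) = 0.511*z^5 - 4.3557*z^4 + 6.8892*z^3 - 0.710099999999999*z^2 + 7.5222*z + 4.6305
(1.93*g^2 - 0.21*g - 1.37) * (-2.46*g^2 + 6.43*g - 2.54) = -4.7478*g^4 + 12.9265*g^3 - 2.8823*g^2 - 8.2757*g + 3.4798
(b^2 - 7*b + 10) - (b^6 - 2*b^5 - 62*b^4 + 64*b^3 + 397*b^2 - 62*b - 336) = -b^6 + 2*b^5 + 62*b^4 - 64*b^3 - 396*b^2 + 55*b + 346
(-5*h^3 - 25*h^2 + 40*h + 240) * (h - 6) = -5*h^4 + 5*h^3 + 190*h^2 - 1440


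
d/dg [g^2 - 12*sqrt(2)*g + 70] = 2*g - 12*sqrt(2)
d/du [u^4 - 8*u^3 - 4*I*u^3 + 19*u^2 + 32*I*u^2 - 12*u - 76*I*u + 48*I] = 4*u^3 + u^2*(-24 - 12*I) + u*(38 + 64*I) - 12 - 76*I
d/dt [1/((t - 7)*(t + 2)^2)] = ((7 - t)*(t + 2) - 2*(t - 7)^2)/((t - 7)^3*(t + 2)^3)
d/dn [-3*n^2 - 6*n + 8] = -6*n - 6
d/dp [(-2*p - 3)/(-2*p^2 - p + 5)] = (4*p^2 + 2*p - (2*p + 3)*(4*p + 1) - 10)/(2*p^2 + p - 5)^2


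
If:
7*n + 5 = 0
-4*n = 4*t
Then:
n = -5/7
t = 5/7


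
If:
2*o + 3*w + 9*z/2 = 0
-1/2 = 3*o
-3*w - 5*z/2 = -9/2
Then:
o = -1/6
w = 233/72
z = -25/12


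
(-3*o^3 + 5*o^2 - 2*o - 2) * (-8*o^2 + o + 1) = 24*o^5 - 43*o^4 + 18*o^3 + 19*o^2 - 4*o - 2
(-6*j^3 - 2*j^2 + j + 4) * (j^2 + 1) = -6*j^5 - 2*j^4 - 5*j^3 + 2*j^2 + j + 4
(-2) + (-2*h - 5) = -2*h - 7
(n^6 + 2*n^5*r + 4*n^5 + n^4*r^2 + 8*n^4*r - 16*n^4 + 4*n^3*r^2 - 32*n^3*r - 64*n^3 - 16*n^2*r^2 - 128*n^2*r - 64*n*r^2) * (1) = n^6 + 2*n^5*r + 4*n^5 + n^4*r^2 + 8*n^4*r - 16*n^4 + 4*n^3*r^2 - 32*n^3*r - 64*n^3 - 16*n^2*r^2 - 128*n^2*r - 64*n*r^2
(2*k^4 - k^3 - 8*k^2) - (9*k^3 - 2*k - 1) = 2*k^4 - 10*k^3 - 8*k^2 + 2*k + 1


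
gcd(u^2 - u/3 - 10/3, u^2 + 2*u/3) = 1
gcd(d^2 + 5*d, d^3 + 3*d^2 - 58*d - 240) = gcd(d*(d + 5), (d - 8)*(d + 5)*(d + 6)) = d + 5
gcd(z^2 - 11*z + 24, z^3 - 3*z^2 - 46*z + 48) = z - 8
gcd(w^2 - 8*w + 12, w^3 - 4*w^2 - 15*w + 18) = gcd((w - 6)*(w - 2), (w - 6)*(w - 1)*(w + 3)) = w - 6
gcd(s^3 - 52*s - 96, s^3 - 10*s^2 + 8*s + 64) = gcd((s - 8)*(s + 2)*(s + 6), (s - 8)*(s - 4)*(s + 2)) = s^2 - 6*s - 16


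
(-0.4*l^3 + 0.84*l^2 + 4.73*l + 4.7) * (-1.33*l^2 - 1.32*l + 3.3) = 0.532*l^5 - 0.5892*l^4 - 8.7197*l^3 - 9.7226*l^2 + 9.405*l + 15.51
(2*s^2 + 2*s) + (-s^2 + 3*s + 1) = s^2 + 5*s + 1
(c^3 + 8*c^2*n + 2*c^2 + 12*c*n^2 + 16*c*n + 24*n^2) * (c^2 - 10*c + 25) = c^5 + 8*c^4*n - 8*c^4 + 12*c^3*n^2 - 64*c^3*n + 5*c^3 - 96*c^2*n^2 + 40*c^2*n + 50*c^2 + 60*c*n^2 + 400*c*n + 600*n^2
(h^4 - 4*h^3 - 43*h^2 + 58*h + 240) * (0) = 0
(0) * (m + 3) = 0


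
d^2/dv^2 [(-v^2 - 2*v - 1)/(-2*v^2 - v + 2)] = 2*(6*v^3 + 24*v^2 + 30*v + 13)/(8*v^6 + 12*v^5 - 18*v^4 - 23*v^3 + 18*v^2 + 12*v - 8)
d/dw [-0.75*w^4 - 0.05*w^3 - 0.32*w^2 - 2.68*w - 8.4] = -3.0*w^3 - 0.15*w^2 - 0.64*w - 2.68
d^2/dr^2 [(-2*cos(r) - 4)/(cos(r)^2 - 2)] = 2*(-8*(cos(r) + 2)*sin(r)^2*cos(r)^2 + (cos(r)^2 - 2)^2*cos(r) - 2*(cos(r)^2 - 2)*(2*cos(2*r) + cos(3*r)))/(cos(r)^2 - 2)^3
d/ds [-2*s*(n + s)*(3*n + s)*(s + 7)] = -12*n^2*s - 42*n^2 - 24*n*s^2 - 112*n*s - 8*s^3 - 42*s^2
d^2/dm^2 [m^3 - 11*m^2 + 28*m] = 6*m - 22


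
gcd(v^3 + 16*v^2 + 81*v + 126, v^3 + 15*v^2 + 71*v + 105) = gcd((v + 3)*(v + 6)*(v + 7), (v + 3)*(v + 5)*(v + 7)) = v^2 + 10*v + 21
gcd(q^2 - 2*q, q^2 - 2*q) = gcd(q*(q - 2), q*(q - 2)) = q^2 - 2*q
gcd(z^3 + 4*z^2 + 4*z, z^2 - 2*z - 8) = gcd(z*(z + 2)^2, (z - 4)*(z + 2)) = z + 2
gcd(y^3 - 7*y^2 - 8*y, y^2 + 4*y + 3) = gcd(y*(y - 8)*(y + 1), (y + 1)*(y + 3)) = y + 1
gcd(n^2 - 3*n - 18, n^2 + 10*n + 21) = n + 3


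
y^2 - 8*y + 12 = (y - 6)*(y - 2)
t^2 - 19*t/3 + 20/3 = (t - 5)*(t - 4/3)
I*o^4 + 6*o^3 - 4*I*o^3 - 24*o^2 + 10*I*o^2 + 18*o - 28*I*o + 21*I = (o - 3)*(o - 7*I)*(o + I)*(I*o - I)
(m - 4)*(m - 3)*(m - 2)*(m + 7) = m^4 - 2*m^3 - 37*m^2 + 158*m - 168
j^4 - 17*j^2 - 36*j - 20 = (j - 5)*(j + 1)*(j + 2)^2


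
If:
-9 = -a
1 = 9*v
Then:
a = 9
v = 1/9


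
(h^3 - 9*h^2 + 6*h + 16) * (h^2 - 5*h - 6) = h^5 - 14*h^4 + 45*h^3 + 40*h^2 - 116*h - 96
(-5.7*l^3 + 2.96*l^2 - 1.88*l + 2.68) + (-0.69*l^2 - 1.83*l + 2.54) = -5.7*l^3 + 2.27*l^2 - 3.71*l + 5.22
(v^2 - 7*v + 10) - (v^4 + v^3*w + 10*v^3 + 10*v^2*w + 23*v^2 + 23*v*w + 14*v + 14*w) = -v^4 - v^3*w - 10*v^3 - 10*v^2*w - 22*v^2 - 23*v*w - 21*v - 14*w + 10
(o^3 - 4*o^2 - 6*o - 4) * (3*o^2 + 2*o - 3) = 3*o^5 - 10*o^4 - 29*o^3 - 12*o^2 + 10*o + 12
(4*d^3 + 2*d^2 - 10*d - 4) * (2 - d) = -4*d^4 + 6*d^3 + 14*d^2 - 16*d - 8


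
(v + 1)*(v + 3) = v^2 + 4*v + 3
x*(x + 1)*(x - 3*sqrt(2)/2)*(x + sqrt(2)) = x^4 - sqrt(2)*x^3/2 + x^3 - 3*x^2 - sqrt(2)*x^2/2 - 3*x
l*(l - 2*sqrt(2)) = l^2 - 2*sqrt(2)*l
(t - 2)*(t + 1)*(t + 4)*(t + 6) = t^4 + 9*t^3 + 12*t^2 - 44*t - 48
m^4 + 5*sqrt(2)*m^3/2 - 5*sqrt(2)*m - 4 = (m - sqrt(2))*(m + sqrt(2)/2)*(m + sqrt(2))*(m + 2*sqrt(2))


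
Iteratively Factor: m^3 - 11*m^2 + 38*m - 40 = (m - 2)*(m^2 - 9*m + 20) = (m - 4)*(m - 2)*(m - 5)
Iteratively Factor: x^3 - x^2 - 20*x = (x + 4)*(x^2 - 5*x) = x*(x + 4)*(x - 5)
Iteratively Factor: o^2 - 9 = (o + 3)*(o - 3)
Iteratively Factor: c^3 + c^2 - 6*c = (c - 2)*(c^2 + 3*c) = (c - 2)*(c + 3)*(c)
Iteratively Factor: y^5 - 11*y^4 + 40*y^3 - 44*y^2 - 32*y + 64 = (y - 2)*(y^4 - 9*y^3 + 22*y^2 - 32) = (y - 4)*(y - 2)*(y^3 - 5*y^2 + 2*y + 8) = (y - 4)*(y - 2)*(y + 1)*(y^2 - 6*y + 8) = (y - 4)^2*(y - 2)*(y + 1)*(y - 2)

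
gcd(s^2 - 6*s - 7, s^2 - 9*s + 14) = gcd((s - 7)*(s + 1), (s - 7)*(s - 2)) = s - 7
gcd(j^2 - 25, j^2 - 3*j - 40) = j + 5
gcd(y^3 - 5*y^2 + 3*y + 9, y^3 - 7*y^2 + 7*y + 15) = y^2 - 2*y - 3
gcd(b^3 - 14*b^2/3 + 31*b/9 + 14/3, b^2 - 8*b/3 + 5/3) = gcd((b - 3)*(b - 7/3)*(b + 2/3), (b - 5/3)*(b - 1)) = 1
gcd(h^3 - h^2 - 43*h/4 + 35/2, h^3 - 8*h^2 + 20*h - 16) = h - 2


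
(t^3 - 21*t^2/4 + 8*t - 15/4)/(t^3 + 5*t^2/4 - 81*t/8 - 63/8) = 2*(4*t^2 - 9*t + 5)/(8*t^2 + 34*t + 21)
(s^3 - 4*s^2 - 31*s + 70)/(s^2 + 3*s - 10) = s - 7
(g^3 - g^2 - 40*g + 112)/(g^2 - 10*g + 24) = (g^2 + 3*g - 28)/(g - 6)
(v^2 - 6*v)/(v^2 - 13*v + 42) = v/(v - 7)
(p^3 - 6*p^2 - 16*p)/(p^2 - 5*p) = (p^2 - 6*p - 16)/(p - 5)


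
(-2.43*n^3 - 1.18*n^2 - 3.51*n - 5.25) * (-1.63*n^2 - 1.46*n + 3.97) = 3.9609*n^5 + 5.4712*n^4 - 2.203*n^3 + 8.9975*n^2 - 6.2697*n - 20.8425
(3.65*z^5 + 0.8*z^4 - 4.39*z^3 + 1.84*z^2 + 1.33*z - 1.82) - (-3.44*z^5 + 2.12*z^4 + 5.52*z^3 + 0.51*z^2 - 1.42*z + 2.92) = 7.09*z^5 - 1.32*z^4 - 9.91*z^3 + 1.33*z^2 + 2.75*z - 4.74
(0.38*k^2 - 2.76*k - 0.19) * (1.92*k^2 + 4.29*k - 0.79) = 0.7296*k^4 - 3.669*k^3 - 12.5054*k^2 + 1.3653*k + 0.1501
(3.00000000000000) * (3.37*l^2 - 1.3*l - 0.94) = 10.11*l^2 - 3.9*l - 2.82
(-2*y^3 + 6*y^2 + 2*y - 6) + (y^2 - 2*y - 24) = -2*y^3 + 7*y^2 - 30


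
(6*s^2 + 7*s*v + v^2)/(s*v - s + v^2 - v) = (6*s + v)/(v - 1)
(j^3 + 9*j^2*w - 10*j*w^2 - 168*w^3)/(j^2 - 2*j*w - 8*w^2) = (j^2 + 13*j*w + 42*w^2)/(j + 2*w)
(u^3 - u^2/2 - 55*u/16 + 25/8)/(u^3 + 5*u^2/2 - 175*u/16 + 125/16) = (u + 2)/(u + 5)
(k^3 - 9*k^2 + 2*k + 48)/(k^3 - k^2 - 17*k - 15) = (-k^3 + 9*k^2 - 2*k - 48)/(-k^3 + k^2 + 17*k + 15)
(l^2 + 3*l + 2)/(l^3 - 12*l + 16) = (l^2 + 3*l + 2)/(l^3 - 12*l + 16)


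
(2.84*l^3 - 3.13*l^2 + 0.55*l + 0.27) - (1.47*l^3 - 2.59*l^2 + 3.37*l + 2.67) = 1.37*l^3 - 0.54*l^2 - 2.82*l - 2.4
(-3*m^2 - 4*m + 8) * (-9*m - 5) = 27*m^3 + 51*m^2 - 52*m - 40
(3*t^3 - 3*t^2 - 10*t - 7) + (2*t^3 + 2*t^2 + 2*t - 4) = 5*t^3 - t^2 - 8*t - 11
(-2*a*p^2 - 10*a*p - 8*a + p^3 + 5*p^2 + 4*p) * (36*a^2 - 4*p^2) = -72*a^3*p^2 - 360*a^3*p - 288*a^3 + 36*a^2*p^3 + 180*a^2*p^2 + 144*a^2*p + 8*a*p^4 + 40*a*p^3 + 32*a*p^2 - 4*p^5 - 20*p^4 - 16*p^3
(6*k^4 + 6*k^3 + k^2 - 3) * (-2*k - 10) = -12*k^5 - 72*k^4 - 62*k^3 - 10*k^2 + 6*k + 30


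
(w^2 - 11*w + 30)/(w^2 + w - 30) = (w - 6)/(w + 6)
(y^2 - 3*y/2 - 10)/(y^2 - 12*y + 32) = (y + 5/2)/(y - 8)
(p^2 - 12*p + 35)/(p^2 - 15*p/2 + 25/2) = 2*(p - 7)/(2*p - 5)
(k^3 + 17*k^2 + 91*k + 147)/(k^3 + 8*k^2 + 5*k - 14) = (k^2 + 10*k + 21)/(k^2 + k - 2)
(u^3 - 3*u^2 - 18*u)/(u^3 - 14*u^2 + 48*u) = (u + 3)/(u - 8)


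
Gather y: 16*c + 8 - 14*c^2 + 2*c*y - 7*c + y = -14*c^2 + 9*c + y*(2*c + 1) + 8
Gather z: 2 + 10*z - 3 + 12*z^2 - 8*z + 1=12*z^2 + 2*z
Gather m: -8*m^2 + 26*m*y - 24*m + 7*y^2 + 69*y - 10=-8*m^2 + m*(26*y - 24) + 7*y^2 + 69*y - 10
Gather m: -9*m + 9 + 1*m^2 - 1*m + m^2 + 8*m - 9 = 2*m^2 - 2*m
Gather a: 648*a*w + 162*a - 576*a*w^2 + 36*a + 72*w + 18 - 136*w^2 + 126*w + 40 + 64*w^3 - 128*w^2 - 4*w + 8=a*(-576*w^2 + 648*w + 198) + 64*w^3 - 264*w^2 + 194*w + 66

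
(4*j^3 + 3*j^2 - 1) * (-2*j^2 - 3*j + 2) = -8*j^5 - 18*j^4 - j^3 + 8*j^2 + 3*j - 2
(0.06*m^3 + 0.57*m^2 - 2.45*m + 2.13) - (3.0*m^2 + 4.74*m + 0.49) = 0.06*m^3 - 2.43*m^2 - 7.19*m + 1.64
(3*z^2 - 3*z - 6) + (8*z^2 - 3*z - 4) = 11*z^2 - 6*z - 10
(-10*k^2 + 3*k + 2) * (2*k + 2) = -20*k^3 - 14*k^2 + 10*k + 4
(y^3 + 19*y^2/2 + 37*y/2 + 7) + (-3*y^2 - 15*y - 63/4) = y^3 + 13*y^2/2 + 7*y/2 - 35/4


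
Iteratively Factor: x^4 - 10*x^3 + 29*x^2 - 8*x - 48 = (x - 3)*(x^3 - 7*x^2 + 8*x + 16) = (x - 4)*(x - 3)*(x^2 - 3*x - 4) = (x - 4)^2*(x - 3)*(x + 1)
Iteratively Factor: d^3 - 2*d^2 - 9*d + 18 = (d + 3)*(d^2 - 5*d + 6) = (d - 2)*(d + 3)*(d - 3)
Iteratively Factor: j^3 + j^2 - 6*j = (j - 2)*(j^2 + 3*j) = j*(j - 2)*(j + 3)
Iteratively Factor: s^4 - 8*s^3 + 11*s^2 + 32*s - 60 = (s - 5)*(s^3 - 3*s^2 - 4*s + 12) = (s - 5)*(s - 3)*(s^2 - 4) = (s - 5)*(s - 3)*(s + 2)*(s - 2)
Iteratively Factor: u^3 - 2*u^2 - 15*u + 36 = (u - 3)*(u^2 + u - 12) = (u - 3)*(u + 4)*(u - 3)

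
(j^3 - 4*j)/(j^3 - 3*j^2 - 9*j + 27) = j*(j^2 - 4)/(j^3 - 3*j^2 - 9*j + 27)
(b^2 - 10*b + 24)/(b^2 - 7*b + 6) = (b - 4)/(b - 1)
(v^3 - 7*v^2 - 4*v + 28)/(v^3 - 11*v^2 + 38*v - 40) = (v^2 - 5*v - 14)/(v^2 - 9*v + 20)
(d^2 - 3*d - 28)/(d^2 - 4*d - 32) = (d - 7)/(d - 8)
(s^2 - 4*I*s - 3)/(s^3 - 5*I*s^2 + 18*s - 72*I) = (s - I)/(s^2 - 2*I*s + 24)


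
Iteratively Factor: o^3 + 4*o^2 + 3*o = (o)*(o^2 + 4*o + 3) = o*(o + 1)*(o + 3)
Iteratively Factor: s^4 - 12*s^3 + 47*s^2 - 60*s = (s - 5)*(s^3 - 7*s^2 + 12*s) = s*(s - 5)*(s^2 - 7*s + 12) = s*(s - 5)*(s - 3)*(s - 4)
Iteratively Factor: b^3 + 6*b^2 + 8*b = (b + 2)*(b^2 + 4*b) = (b + 2)*(b + 4)*(b)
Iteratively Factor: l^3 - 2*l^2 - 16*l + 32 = (l + 4)*(l^2 - 6*l + 8) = (l - 4)*(l + 4)*(l - 2)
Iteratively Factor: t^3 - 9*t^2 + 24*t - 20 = (t - 2)*(t^2 - 7*t + 10) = (t - 5)*(t - 2)*(t - 2)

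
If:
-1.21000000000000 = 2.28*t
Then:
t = -0.53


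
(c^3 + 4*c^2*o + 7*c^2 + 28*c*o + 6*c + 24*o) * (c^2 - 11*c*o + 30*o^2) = c^5 - 7*c^4*o + 7*c^4 - 14*c^3*o^2 - 49*c^3*o + 6*c^3 + 120*c^2*o^3 - 98*c^2*o^2 - 42*c^2*o + 840*c*o^3 - 84*c*o^2 + 720*o^3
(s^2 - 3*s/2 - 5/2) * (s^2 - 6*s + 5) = s^4 - 15*s^3/2 + 23*s^2/2 + 15*s/2 - 25/2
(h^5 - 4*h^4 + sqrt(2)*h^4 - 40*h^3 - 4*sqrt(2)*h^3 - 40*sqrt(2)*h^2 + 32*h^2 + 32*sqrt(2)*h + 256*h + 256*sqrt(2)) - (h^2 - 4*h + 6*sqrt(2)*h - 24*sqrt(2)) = h^5 - 4*h^4 + sqrt(2)*h^4 - 40*h^3 - 4*sqrt(2)*h^3 - 40*sqrt(2)*h^2 + 31*h^2 + 26*sqrt(2)*h + 260*h + 280*sqrt(2)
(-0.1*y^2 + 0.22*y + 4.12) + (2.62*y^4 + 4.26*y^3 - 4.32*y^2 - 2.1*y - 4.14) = 2.62*y^4 + 4.26*y^3 - 4.42*y^2 - 1.88*y - 0.0199999999999996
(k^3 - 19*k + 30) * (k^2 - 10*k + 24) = k^5 - 10*k^4 + 5*k^3 + 220*k^2 - 756*k + 720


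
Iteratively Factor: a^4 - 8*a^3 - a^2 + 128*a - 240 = (a - 5)*(a^3 - 3*a^2 - 16*a + 48) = (a - 5)*(a - 3)*(a^2 - 16) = (a - 5)*(a - 4)*(a - 3)*(a + 4)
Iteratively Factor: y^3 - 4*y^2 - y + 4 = (y + 1)*(y^2 - 5*y + 4) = (y - 4)*(y + 1)*(y - 1)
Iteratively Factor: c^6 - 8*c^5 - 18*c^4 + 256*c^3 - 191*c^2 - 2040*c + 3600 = (c - 3)*(c^5 - 5*c^4 - 33*c^3 + 157*c^2 + 280*c - 1200) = (c - 3)*(c + 4)*(c^4 - 9*c^3 + 3*c^2 + 145*c - 300) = (c - 3)^2*(c + 4)*(c^3 - 6*c^2 - 15*c + 100) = (c - 5)*(c - 3)^2*(c + 4)*(c^2 - c - 20) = (c - 5)^2*(c - 3)^2*(c + 4)*(c + 4)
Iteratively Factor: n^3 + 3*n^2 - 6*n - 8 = (n - 2)*(n^2 + 5*n + 4) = (n - 2)*(n + 1)*(n + 4)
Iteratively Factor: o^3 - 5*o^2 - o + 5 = (o + 1)*(o^2 - 6*o + 5) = (o - 1)*(o + 1)*(o - 5)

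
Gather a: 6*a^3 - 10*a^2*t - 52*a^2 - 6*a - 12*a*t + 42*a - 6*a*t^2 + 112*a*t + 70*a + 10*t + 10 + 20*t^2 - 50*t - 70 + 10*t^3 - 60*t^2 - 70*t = 6*a^3 + a^2*(-10*t - 52) + a*(-6*t^2 + 100*t + 106) + 10*t^3 - 40*t^2 - 110*t - 60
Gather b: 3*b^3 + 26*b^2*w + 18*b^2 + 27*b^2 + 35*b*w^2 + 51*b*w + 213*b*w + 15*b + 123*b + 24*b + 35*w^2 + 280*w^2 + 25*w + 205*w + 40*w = 3*b^3 + b^2*(26*w + 45) + b*(35*w^2 + 264*w + 162) + 315*w^2 + 270*w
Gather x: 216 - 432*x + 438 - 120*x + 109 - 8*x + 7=770 - 560*x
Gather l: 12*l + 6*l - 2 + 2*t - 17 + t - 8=18*l + 3*t - 27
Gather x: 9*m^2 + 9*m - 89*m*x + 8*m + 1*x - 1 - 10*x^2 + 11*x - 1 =9*m^2 + 17*m - 10*x^2 + x*(12 - 89*m) - 2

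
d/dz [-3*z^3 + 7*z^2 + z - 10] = -9*z^2 + 14*z + 1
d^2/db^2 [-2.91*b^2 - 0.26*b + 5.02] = -5.82000000000000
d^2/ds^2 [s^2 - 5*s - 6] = 2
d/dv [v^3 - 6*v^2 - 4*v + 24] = 3*v^2 - 12*v - 4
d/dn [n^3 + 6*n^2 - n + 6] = 3*n^2 + 12*n - 1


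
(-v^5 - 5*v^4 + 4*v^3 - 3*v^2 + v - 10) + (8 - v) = -v^5 - 5*v^4 + 4*v^3 - 3*v^2 - 2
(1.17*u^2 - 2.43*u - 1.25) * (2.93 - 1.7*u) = -1.989*u^3 + 7.5591*u^2 - 4.9949*u - 3.6625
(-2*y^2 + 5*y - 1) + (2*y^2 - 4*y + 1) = y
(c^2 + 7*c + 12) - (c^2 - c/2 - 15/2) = 15*c/2 + 39/2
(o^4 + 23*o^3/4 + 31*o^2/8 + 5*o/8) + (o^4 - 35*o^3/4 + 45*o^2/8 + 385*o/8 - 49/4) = 2*o^4 - 3*o^3 + 19*o^2/2 + 195*o/4 - 49/4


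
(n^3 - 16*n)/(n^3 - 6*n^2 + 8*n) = (n + 4)/(n - 2)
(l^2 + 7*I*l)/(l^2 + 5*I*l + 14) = l/(l - 2*I)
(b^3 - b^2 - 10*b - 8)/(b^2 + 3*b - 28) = (b^2 + 3*b + 2)/(b + 7)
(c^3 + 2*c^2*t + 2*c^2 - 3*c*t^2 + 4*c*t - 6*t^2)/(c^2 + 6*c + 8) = (c^2 + 2*c*t - 3*t^2)/(c + 4)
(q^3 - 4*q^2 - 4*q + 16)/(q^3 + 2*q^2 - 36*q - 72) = (q^2 - 6*q + 8)/(q^2 - 36)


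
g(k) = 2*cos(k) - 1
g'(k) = -2*sin(k)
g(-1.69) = -1.24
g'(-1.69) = 1.99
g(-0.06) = 1.00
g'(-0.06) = 0.12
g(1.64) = -1.14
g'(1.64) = -2.00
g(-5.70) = 0.67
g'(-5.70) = -1.10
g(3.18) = -3.00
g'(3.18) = 0.08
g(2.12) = -2.04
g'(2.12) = -1.71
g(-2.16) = -2.11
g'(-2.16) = 1.66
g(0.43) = 0.82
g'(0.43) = -0.83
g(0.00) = 1.00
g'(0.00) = 0.00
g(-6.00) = 0.92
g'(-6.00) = -0.56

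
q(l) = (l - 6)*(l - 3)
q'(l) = 2*l - 9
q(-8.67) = 171.20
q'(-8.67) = -26.34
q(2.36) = 2.33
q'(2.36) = -4.28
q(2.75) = 0.81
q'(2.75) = -3.50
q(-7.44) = 140.31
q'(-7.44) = -23.88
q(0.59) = 13.04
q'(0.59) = -7.82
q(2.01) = 3.95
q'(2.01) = -4.98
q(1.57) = 6.33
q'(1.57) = -5.86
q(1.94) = 4.30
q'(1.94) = -5.12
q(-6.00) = 108.00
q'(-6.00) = -21.00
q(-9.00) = 180.00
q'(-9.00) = -27.00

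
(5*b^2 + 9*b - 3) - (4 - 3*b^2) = 8*b^2 + 9*b - 7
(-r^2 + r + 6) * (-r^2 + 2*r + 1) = r^4 - 3*r^3 - 5*r^2 + 13*r + 6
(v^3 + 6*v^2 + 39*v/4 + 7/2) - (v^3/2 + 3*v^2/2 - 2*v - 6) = v^3/2 + 9*v^2/2 + 47*v/4 + 19/2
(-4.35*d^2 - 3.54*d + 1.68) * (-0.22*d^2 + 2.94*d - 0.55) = 0.957*d^4 - 12.0102*d^3 - 8.3847*d^2 + 6.8862*d - 0.924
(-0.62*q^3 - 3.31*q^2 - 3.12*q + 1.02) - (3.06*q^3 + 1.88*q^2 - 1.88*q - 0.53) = -3.68*q^3 - 5.19*q^2 - 1.24*q + 1.55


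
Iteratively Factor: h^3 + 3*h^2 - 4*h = (h - 1)*(h^2 + 4*h) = h*(h - 1)*(h + 4)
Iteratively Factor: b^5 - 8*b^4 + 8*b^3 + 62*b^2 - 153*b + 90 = (b - 1)*(b^4 - 7*b^3 + b^2 + 63*b - 90) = (b - 2)*(b - 1)*(b^3 - 5*b^2 - 9*b + 45) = (b - 2)*(b - 1)*(b + 3)*(b^2 - 8*b + 15) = (b - 5)*(b - 2)*(b - 1)*(b + 3)*(b - 3)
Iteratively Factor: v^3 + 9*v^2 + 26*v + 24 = (v + 4)*(v^2 + 5*v + 6) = (v + 2)*(v + 4)*(v + 3)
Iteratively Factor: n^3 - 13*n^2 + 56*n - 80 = (n - 4)*(n^2 - 9*n + 20) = (n - 4)^2*(n - 5)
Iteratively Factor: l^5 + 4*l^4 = (l)*(l^4 + 4*l^3) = l^2*(l^3 + 4*l^2) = l^2*(l + 4)*(l^2) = l^3*(l + 4)*(l)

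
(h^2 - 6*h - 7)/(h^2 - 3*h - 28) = (h + 1)/(h + 4)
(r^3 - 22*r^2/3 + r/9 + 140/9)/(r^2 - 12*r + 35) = (r^2 - r/3 - 20/9)/(r - 5)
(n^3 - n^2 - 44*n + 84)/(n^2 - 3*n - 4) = (-n^3 + n^2 + 44*n - 84)/(-n^2 + 3*n + 4)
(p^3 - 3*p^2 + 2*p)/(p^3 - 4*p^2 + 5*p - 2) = p/(p - 1)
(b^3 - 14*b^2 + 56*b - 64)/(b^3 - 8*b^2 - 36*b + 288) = (b^2 - 6*b + 8)/(b^2 - 36)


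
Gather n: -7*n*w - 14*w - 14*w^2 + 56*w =-7*n*w - 14*w^2 + 42*w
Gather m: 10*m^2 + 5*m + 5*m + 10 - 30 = 10*m^2 + 10*m - 20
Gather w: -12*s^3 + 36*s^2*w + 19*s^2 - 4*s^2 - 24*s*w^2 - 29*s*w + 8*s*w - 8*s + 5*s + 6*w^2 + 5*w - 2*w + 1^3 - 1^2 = -12*s^3 + 15*s^2 - 3*s + w^2*(6 - 24*s) + w*(36*s^2 - 21*s + 3)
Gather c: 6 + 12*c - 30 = 12*c - 24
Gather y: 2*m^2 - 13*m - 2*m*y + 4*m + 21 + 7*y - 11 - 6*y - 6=2*m^2 - 9*m + y*(1 - 2*m) + 4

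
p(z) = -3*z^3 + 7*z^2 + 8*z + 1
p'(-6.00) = -400.00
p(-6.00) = 853.00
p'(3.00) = -31.00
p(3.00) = 7.00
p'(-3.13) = -123.99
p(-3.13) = 136.53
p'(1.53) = 8.35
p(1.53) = 18.88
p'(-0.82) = -9.53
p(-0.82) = 0.80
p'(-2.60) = -89.24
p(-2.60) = 80.25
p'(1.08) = 12.62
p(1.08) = 14.03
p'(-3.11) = -122.59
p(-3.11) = 134.07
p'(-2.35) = -74.60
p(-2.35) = 59.79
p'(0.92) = 13.26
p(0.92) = 11.95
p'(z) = -9*z^2 + 14*z + 8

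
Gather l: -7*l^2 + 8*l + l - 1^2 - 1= -7*l^2 + 9*l - 2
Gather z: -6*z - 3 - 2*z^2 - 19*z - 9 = -2*z^2 - 25*z - 12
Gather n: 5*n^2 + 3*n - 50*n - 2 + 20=5*n^2 - 47*n + 18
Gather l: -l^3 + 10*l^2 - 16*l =-l^3 + 10*l^2 - 16*l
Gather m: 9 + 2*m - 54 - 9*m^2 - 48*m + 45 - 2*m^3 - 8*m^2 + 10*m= -2*m^3 - 17*m^2 - 36*m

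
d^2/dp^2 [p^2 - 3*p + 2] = 2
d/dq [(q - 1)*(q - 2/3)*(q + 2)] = 3*q^2 + 2*q/3 - 8/3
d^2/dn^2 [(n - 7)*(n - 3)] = 2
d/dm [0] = 0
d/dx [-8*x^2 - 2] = -16*x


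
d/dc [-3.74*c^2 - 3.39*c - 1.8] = -7.48*c - 3.39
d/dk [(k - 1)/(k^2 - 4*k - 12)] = (k^2 - 4*k - 2*(k - 2)*(k - 1) - 12)/(-k^2 + 4*k + 12)^2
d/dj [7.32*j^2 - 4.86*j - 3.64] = 14.64*j - 4.86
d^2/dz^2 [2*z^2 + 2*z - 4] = 4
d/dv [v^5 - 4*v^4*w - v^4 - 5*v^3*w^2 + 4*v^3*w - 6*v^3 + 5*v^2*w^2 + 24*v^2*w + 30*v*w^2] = 5*v^4 - 16*v^3*w - 4*v^3 - 15*v^2*w^2 + 12*v^2*w - 18*v^2 + 10*v*w^2 + 48*v*w + 30*w^2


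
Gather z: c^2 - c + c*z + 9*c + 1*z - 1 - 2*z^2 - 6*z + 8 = c^2 + 8*c - 2*z^2 + z*(c - 5) + 7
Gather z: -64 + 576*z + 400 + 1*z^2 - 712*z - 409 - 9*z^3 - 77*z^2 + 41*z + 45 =-9*z^3 - 76*z^2 - 95*z - 28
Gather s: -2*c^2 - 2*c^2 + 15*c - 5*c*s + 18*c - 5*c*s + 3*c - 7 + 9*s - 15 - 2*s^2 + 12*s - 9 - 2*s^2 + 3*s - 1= -4*c^2 + 36*c - 4*s^2 + s*(24 - 10*c) - 32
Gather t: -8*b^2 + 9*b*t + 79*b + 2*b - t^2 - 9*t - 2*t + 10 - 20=-8*b^2 + 81*b - t^2 + t*(9*b - 11) - 10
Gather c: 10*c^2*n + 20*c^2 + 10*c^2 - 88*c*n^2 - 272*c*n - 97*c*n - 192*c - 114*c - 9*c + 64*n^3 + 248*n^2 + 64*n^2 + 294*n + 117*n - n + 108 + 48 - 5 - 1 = c^2*(10*n + 30) + c*(-88*n^2 - 369*n - 315) + 64*n^3 + 312*n^2 + 410*n + 150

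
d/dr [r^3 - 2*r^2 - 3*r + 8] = 3*r^2 - 4*r - 3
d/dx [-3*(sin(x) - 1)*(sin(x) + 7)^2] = -3*(sin(x) + 7)*(3*sin(x) + 5)*cos(x)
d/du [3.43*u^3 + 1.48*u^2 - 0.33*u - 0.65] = 10.29*u^2 + 2.96*u - 0.33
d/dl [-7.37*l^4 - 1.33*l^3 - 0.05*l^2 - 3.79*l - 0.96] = -29.48*l^3 - 3.99*l^2 - 0.1*l - 3.79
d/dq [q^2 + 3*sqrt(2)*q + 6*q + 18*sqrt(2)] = 2*q + 3*sqrt(2) + 6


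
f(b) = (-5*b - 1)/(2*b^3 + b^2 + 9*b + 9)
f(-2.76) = -0.25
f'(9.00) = 0.01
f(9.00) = -0.03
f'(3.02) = 0.06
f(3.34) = -0.14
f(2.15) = -0.22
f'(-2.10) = -0.31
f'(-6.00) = -0.02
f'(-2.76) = -0.15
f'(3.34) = 0.05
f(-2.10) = -0.40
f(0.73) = -0.28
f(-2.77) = -0.25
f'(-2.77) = -0.15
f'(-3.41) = -0.09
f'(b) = (-5*b - 1)*(-6*b^2 - 2*b - 9)/(2*b^3 + b^2 + 9*b + 9)^2 - 5/(2*b^3 + b^2 + 9*b + 9)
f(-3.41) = -0.18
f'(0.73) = -0.07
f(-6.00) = -0.07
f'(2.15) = 0.08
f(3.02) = -0.16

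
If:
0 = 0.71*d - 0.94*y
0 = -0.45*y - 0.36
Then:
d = -1.06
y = -0.80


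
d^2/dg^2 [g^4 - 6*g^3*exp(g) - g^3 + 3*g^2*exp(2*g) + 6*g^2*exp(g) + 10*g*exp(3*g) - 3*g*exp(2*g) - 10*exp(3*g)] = -6*g^3*exp(g) + 12*g^2*exp(2*g) - 30*g^2*exp(g) + 12*g^2 + 90*g*exp(3*g) + 12*g*exp(2*g) - 12*g*exp(g) - 6*g - 30*exp(3*g) - 6*exp(2*g) + 12*exp(g)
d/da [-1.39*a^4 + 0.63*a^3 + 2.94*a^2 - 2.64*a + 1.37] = -5.56*a^3 + 1.89*a^2 + 5.88*a - 2.64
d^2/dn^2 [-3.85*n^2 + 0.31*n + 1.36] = -7.70000000000000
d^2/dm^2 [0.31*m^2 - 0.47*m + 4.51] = 0.620000000000000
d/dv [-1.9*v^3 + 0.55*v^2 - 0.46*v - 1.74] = -5.7*v^2 + 1.1*v - 0.46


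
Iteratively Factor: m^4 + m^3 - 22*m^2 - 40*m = (m + 2)*(m^3 - m^2 - 20*m) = (m - 5)*(m + 2)*(m^2 + 4*m) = (m - 5)*(m + 2)*(m + 4)*(m)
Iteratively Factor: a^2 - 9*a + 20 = (a - 4)*(a - 5)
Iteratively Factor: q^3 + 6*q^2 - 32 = (q + 4)*(q^2 + 2*q - 8) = (q - 2)*(q + 4)*(q + 4)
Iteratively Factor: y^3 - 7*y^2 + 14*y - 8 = (y - 4)*(y^2 - 3*y + 2) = (y - 4)*(y - 2)*(y - 1)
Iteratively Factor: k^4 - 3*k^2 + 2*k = (k - 1)*(k^3 + k^2 - 2*k) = (k - 1)*(k + 2)*(k^2 - k) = k*(k - 1)*(k + 2)*(k - 1)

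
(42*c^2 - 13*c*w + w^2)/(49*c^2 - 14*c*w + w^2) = (-6*c + w)/(-7*c + w)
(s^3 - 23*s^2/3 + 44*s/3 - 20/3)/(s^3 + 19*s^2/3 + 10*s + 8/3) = (3*s^3 - 23*s^2 + 44*s - 20)/(3*s^3 + 19*s^2 + 30*s + 8)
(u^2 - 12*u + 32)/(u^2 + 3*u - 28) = (u - 8)/(u + 7)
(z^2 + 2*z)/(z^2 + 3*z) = (z + 2)/(z + 3)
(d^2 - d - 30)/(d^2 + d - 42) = (d + 5)/(d + 7)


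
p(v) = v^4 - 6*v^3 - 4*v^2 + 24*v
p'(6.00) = 192.00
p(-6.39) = 2916.07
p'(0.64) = 12.56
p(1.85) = 4.43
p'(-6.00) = -1440.00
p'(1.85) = -27.08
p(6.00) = 0.00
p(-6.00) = 2304.00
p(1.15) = 14.93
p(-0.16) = -3.92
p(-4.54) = 794.89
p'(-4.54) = -685.00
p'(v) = 4*v^3 - 18*v^2 - 8*v + 24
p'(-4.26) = -577.81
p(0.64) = 12.32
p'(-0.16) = 24.80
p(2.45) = -17.42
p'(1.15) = -2.92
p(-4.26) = 618.36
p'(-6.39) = -1703.53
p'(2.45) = -44.82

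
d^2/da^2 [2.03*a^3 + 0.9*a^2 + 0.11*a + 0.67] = 12.18*a + 1.8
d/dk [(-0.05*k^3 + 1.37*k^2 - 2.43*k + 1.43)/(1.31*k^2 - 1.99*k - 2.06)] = (-0.0655*k^4 + 0.199*k^3 + 0.766*k^2 - 9.391*k + 7.8515)/(1.7161*k^4 - 5.2138*k^3 - 1.4371*k^2 + 8.1988*k + 4.2436)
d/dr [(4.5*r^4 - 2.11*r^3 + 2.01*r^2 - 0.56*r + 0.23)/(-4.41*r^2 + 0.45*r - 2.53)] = (-39.69*r^5 + 15.3801*r^4 - 47.439*r^3 + 14.4498*r^2 - 8.142*r + 1.3133)/(19.4481*r^4 - 3.969*r^3 + 22.5171*r^2 - 2.277*r + 6.4009)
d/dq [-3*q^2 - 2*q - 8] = -6*q - 2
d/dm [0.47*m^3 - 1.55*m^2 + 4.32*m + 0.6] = 1.41*m^2 - 3.1*m + 4.32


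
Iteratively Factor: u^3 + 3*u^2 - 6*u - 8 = (u + 4)*(u^2 - u - 2) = (u - 2)*(u + 4)*(u + 1)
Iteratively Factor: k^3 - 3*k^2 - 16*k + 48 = (k + 4)*(k^2 - 7*k + 12) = (k - 4)*(k + 4)*(k - 3)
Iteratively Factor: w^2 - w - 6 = (w - 3)*(w + 2)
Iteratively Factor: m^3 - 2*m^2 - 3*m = (m - 3)*(m^2 + m) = m*(m - 3)*(m + 1)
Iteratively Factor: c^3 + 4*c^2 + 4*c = (c + 2)*(c^2 + 2*c) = c*(c + 2)*(c + 2)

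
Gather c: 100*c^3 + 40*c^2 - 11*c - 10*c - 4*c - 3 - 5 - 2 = 100*c^3 + 40*c^2 - 25*c - 10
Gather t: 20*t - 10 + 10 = 20*t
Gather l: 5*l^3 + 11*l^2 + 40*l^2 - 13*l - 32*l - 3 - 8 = 5*l^3 + 51*l^2 - 45*l - 11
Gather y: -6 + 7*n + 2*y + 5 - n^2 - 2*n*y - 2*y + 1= -n^2 - 2*n*y + 7*n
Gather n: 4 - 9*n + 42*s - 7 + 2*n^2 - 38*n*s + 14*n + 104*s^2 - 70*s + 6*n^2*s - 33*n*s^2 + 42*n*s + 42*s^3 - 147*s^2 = n^2*(6*s + 2) + n*(-33*s^2 + 4*s + 5) + 42*s^3 - 43*s^2 - 28*s - 3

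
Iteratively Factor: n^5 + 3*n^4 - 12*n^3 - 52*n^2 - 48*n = (n + 2)*(n^4 + n^3 - 14*n^2 - 24*n) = (n + 2)^2*(n^3 - n^2 - 12*n) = (n - 4)*(n + 2)^2*(n^2 + 3*n) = n*(n - 4)*(n + 2)^2*(n + 3)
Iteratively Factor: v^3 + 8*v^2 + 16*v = (v + 4)*(v^2 + 4*v) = (v + 4)^2*(v)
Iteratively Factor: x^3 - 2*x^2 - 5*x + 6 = (x - 3)*(x^2 + x - 2) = (x - 3)*(x - 1)*(x + 2)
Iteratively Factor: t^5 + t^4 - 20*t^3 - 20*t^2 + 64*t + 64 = (t + 1)*(t^4 - 20*t^2 + 64) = (t - 2)*(t + 1)*(t^3 + 2*t^2 - 16*t - 32) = (t - 4)*(t - 2)*(t + 1)*(t^2 + 6*t + 8) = (t - 4)*(t - 2)*(t + 1)*(t + 4)*(t + 2)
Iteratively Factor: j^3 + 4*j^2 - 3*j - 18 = (j - 2)*(j^2 + 6*j + 9) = (j - 2)*(j + 3)*(j + 3)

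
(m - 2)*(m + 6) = m^2 + 4*m - 12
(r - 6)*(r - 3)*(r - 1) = r^3 - 10*r^2 + 27*r - 18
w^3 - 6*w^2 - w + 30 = (w - 5)*(w - 3)*(w + 2)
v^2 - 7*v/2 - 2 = (v - 4)*(v + 1/2)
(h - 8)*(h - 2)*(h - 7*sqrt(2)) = h^3 - 10*h^2 - 7*sqrt(2)*h^2 + 16*h + 70*sqrt(2)*h - 112*sqrt(2)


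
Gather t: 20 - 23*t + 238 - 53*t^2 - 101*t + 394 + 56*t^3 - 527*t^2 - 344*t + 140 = 56*t^3 - 580*t^2 - 468*t + 792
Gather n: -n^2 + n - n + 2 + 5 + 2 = 9 - n^2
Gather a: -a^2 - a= -a^2 - a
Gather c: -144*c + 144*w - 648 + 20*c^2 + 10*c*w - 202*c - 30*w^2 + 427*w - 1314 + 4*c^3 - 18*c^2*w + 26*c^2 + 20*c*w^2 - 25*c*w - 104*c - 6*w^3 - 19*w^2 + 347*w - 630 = 4*c^3 + c^2*(46 - 18*w) + c*(20*w^2 - 15*w - 450) - 6*w^3 - 49*w^2 + 918*w - 2592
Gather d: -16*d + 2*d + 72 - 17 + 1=56 - 14*d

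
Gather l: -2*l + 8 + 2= 10 - 2*l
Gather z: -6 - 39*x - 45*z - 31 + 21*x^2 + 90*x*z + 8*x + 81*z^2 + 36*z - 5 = 21*x^2 - 31*x + 81*z^2 + z*(90*x - 9) - 42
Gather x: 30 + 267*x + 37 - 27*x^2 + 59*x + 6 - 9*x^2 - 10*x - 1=-36*x^2 + 316*x + 72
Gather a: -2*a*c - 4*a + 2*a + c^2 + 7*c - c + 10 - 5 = a*(-2*c - 2) + c^2 + 6*c + 5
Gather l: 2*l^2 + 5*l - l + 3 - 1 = 2*l^2 + 4*l + 2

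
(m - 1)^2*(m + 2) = m^3 - 3*m + 2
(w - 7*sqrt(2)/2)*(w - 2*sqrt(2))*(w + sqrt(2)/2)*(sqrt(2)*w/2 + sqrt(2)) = sqrt(2)*w^4/2 - 5*w^3 + sqrt(2)*w^3 - 10*w^2 + 17*sqrt(2)*w^2/4 + 7*w + 17*sqrt(2)*w/2 + 14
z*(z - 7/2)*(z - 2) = z^3 - 11*z^2/2 + 7*z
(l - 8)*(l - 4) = l^2 - 12*l + 32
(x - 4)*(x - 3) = x^2 - 7*x + 12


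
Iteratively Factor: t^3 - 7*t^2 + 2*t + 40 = (t + 2)*(t^2 - 9*t + 20) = (t - 4)*(t + 2)*(t - 5)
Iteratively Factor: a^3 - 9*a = (a + 3)*(a^2 - 3*a) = a*(a + 3)*(a - 3)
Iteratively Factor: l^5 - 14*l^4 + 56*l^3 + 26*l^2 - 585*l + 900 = (l - 3)*(l^4 - 11*l^3 + 23*l^2 + 95*l - 300) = (l - 4)*(l - 3)*(l^3 - 7*l^2 - 5*l + 75) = (l - 4)*(l - 3)*(l + 3)*(l^2 - 10*l + 25) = (l - 5)*(l - 4)*(l - 3)*(l + 3)*(l - 5)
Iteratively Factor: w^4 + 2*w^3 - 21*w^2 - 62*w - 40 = (w - 5)*(w^3 + 7*w^2 + 14*w + 8) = (w - 5)*(w + 2)*(w^2 + 5*w + 4) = (w - 5)*(w + 2)*(w + 4)*(w + 1)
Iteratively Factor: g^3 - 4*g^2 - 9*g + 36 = (g - 4)*(g^2 - 9) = (g - 4)*(g - 3)*(g + 3)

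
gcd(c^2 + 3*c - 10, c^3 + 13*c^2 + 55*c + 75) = c + 5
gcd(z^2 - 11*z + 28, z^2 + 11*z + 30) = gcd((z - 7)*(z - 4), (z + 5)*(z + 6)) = 1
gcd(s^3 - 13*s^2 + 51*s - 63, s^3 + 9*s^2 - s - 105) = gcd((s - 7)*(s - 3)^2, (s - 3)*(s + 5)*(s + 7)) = s - 3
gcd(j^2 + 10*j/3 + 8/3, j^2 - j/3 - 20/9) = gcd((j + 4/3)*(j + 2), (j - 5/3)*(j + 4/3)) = j + 4/3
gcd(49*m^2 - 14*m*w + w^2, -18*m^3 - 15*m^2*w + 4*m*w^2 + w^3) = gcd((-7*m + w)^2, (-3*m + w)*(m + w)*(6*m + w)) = 1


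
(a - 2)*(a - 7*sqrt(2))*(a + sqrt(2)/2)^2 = a^4 - 6*sqrt(2)*a^3 - 2*a^3 - 27*a^2/2 + 12*sqrt(2)*a^2 - 7*sqrt(2)*a/2 + 27*a + 7*sqrt(2)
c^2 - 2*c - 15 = (c - 5)*(c + 3)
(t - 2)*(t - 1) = t^2 - 3*t + 2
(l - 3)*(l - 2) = l^2 - 5*l + 6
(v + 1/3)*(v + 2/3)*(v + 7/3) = v^3 + 10*v^2/3 + 23*v/9 + 14/27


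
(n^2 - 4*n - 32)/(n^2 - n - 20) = (n - 8)/(n - 5)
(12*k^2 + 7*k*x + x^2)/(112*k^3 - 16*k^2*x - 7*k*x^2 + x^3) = (3*k + x)/(28*k^2 - 11*k*x + x^2)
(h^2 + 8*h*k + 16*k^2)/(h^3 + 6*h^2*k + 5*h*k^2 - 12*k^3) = (h + 4*k)/(h^2 + 2*h*k - 3*k^2)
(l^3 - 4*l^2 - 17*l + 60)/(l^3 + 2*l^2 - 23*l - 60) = (l - 3)/(l + 3)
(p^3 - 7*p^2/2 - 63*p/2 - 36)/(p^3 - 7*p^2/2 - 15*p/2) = (p^2 - 5*p - 24)/(p*(p - 5))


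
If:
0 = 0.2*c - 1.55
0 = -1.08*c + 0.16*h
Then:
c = 7.75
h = 52.31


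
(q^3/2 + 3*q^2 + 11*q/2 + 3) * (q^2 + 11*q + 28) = q^5/2 + 17*q^4/2 + 105*q^3/2 + 295*q^2/2 + 187*q + 84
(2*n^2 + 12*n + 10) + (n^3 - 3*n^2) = n^3 - n^2 + 12*n + 10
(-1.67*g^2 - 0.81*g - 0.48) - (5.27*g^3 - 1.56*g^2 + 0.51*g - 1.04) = -5.27*g^3 - 0.11*g^2 - 1.32*g + 0.56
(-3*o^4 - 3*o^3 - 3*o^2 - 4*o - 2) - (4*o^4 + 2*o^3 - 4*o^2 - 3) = -7*o^4 - 5*o^3 + o^2 - 4*o + 1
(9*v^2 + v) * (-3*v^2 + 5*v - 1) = -27*v^4 + 42*v^3 - 4*v^2 - v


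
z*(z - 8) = z^2 - 8*z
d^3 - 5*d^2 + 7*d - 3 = (d - 3)*(d - 1)^2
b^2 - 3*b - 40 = (b - 8)*(b + 5)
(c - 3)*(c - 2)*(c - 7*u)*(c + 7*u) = c^4 - 5*c^3 - 49*c^2*u^2 + 6*c^2 + 245*c*u^2 - 294*u^2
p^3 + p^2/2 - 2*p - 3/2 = (p - 3/2)*(p + 1)^2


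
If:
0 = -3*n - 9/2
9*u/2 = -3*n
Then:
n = -3/2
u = 1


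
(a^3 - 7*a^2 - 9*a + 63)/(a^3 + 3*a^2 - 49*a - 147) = (a - 3)/(a + 7)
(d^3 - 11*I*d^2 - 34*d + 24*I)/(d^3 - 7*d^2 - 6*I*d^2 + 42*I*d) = (d^2 - 5*I*d - 4)/(d*(d - 7))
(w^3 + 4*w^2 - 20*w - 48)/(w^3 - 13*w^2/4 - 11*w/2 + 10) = 4*(w + 6)/(4*w - 5)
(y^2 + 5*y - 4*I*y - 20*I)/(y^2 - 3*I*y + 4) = (y + 5)/(y + I)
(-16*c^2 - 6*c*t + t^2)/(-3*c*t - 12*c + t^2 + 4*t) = (16*c^2 + 6*c*t - t^2)/(3*c*t + 12*c - t^2 - 4*t)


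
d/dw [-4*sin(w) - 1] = -4*cos(w)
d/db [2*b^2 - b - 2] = 4*b - 1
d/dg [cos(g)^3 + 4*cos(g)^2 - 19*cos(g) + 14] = (-3*cos(g)^2 - 8*cos(g) + 19)*sin(g)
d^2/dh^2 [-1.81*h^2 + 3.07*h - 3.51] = -3.62000000000000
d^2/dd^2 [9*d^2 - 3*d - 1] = 18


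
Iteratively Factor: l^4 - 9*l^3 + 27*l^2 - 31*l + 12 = (l - 1)*(l^3 - 8*l^2 + 19*l - 12) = (l - 1)^2*(l^2 - 7*l + 12) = (l - 4)*(l - 1)^2*(l - 3)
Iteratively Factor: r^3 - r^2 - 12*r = (r - 4)*(r^2 + 3*r) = (r - 4)*(r + 3)*(r)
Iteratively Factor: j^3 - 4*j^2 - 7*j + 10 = (j - 5)*(j^2 + j - 2) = (j - 5)*(j - 1)*(j + 2)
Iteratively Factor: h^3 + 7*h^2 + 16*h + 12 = (h + 2)*(h^2 + 5*h + 6) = (h + 2)^2*(h + 3)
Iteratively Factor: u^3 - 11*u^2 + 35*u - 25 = (u - 5)*(u^2 - 6*u + 5) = (u - 5)^2*(u - 1)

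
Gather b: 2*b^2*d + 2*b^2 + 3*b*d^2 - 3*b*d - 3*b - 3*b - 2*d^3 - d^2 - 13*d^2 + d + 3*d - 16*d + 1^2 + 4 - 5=b^2*(2*d + 2) + b*(3*d^2 - 3*d - 6) - 2*d^3 - 14*d^2 - 12*d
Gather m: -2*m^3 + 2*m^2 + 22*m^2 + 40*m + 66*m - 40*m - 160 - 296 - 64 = -2*m^3 + 24*m^2 + 66*m - 520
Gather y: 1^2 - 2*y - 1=-2*y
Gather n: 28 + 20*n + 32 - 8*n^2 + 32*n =-8*n^2 + 52*n + 60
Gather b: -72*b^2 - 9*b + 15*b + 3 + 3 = -72*b^2 + 6*b + 6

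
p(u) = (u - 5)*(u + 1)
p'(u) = 2*u - 4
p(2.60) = -8.64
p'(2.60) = 1.20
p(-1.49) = 3.18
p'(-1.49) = -6.98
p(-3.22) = 18.25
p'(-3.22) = -10.44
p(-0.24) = -3.98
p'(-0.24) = -4.48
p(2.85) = -8.28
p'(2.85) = 1.70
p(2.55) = -8.70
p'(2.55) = 1.10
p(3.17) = -7.63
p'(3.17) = 2.34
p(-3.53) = 21.58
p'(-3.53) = -11.06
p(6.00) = 7.00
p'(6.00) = 8.00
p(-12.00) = 187.00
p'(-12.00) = -28.00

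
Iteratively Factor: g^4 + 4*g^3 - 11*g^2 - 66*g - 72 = (g - 4)*(g^3 + 8*g^2 + 21*g + 18) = (g - 4)*(g + 3)*(g^2 + 5*g + 6) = (g - 4)*(g + 3)^2*(g + 2)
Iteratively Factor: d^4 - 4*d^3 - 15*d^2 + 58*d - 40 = (d + 4)*(d^3 - 8*d^2 + 17*d - 10) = (d - 5)*(d + 4)*(d^2 - 3*d + 2) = (d - 5)*(d - 2)*(d + 4)*(d - 1)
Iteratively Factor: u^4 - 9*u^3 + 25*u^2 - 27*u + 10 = (u - 1)*(u^3 - 8*u^2 + 17*u - 10) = (u - 2)*(u - 1)*(u^2 - 6*u + 5) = (u - 2)*(u - 1)^2*(u - 5)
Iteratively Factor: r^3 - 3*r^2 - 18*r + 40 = (r - 2)*(r^2 - r - 20) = (r - 2)*(r + 4)*(r - 5)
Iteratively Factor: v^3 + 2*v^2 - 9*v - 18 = (v + 3)*(v^2 - v - 6) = (v + 2)*(v + 3)*(v - 3)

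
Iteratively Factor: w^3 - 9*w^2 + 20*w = (w - 5)*(w^2 - 4*w) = w*(w - 5)*(w - 4)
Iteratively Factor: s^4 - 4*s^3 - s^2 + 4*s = (s)*(s^3 - 4*s^2 - s + 4) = s*(s + 1)*(s^2 - 5*s + 4) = s*(s - 4)*(s + 1)*(s - 1)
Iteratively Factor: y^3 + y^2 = (y)*(y^2 + y) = y*(y + 1)*(y)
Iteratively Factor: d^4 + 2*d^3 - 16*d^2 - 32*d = (d - 4)*(d^3 + 6*d^2 + 8*d) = (d - 4)*(d + 4)*(d^2 + 2*d) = (d - 4)*(d + 2)*(d + 4)*(d)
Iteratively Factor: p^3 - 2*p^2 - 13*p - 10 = (p + 1)*(p^2 - 3*p - 10) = (p - 5)*(p + 1)*(p + 2)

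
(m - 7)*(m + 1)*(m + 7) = m^3 + m^2 - 49*m - 49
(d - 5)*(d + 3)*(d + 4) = d^3 + 2*d^2 - 23*d - 60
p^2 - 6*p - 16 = (p - 8)*(p + 2)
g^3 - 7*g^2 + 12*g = g*(g - 4)*(g - 3)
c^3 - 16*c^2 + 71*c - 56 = (c - 8)*(c - 7)*(c - 1)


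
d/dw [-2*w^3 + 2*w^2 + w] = -6*w^2 + 4*w + 1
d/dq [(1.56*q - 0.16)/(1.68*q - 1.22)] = (1.993968 - 2.745792*q)/(1.68*q - 1.22)^3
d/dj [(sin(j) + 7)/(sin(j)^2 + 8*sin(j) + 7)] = -cos(j)/(sin(j) + 1)^2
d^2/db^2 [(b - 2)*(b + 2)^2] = 6*b + 4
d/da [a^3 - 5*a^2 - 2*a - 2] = 3*a^2 - 10*a - 2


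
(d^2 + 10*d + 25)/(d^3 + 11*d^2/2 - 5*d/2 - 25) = 2*(d + 5)/(2*d^2 + d - 10)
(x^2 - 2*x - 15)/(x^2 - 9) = (x - 5)/(x - 3)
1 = 1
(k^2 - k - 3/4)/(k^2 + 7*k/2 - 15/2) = (k + 1/2)/(k + 5)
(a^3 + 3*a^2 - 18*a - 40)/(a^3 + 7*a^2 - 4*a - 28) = (a^2 + a - 20)/(a^2 + 5*a - 14)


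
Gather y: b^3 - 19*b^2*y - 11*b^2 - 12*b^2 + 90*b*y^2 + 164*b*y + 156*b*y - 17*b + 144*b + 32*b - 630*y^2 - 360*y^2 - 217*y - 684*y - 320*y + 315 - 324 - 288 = b^3 - 23*b^2 + 159*b + y^2*(90*b - 990) + y*(-19*b^2 + 320*b - 1221) - 297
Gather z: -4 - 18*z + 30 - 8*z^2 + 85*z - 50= -8*z^2 + 67*z - 24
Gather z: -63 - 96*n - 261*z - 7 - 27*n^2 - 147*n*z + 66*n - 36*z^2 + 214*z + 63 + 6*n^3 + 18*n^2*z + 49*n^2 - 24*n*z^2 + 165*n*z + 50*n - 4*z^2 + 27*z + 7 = 6*n^3 + 22*n^2 + 20*n + z^2*(-24*n - 40) + z*(18*n^2 + 18*n - 20)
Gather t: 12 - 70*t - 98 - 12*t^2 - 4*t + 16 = -12*t^2 - 74*t - 70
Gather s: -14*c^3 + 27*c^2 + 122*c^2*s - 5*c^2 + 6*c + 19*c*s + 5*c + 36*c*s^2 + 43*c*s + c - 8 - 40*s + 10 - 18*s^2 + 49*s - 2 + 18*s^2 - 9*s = -14*c^3 + 22*c^2 + 36*c*s^2 + 12*c + s*(122*c^2 + 62*c)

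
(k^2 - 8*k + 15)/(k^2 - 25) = (k - 3)/(k + 5)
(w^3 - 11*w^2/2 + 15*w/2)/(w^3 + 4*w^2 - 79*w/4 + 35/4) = 2*w*(w - 3)/(2*w^2 + 13*w - 7)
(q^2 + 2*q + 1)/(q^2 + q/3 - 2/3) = 3*(q + 1)/(3*q - 2)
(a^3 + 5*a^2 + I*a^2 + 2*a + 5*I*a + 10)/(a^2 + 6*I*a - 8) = (a^2 + a*(5 - I) - 5*I)/(a + 4*I)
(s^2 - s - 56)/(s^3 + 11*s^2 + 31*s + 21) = (s - 8)/(s^2 + 4*s + 3)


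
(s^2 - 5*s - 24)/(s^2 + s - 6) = (s - 8)/(s - 2)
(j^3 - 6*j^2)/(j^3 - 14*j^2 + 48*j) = j/(j - 8)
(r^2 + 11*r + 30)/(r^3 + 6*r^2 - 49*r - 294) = (r + 5)/(r^2 - 49)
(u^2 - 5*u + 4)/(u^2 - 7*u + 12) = (u - 1)/(u - 3)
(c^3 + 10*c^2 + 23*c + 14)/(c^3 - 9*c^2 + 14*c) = (c^3 + 10*c^2 + 23*c + 14)/(c*(c^2 - 9*c + 14))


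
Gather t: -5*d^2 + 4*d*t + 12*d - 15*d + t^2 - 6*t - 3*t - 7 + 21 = -5*d^2 - 3*d + t^2 + t*(4*d - 9) + 14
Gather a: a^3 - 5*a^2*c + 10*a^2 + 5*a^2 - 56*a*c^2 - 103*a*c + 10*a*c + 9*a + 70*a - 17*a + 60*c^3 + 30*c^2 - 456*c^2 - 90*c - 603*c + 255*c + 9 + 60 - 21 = a^3 + a^2*(15 - 5*c) + a*(-56*c^2 - 93*c + 62) + 60*c^3 - 426*c^2 - 438*c + 48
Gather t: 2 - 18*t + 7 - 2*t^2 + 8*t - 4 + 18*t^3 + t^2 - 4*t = 18*t^3 - t^2 - 14*t + 5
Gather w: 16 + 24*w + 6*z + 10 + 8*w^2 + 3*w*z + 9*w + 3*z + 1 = 8*w^2 + w*(3*z + 33) + 9*z + 27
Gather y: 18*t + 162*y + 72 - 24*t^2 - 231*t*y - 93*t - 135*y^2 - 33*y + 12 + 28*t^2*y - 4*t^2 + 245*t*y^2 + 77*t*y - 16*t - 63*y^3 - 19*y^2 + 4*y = -28*t^2 - 91*t - 63*y^3 + y^2*(245*t - 154) + y*(28*t^2 - 154*t + 133) + 84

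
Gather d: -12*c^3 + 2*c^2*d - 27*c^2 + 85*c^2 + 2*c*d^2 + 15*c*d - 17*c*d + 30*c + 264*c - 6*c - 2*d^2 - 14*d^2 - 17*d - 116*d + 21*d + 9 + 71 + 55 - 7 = -12*c^3 + 58*c^2 + 288*c + d^2*(2*c - 16) + d*(2*c^2 - 2*c - 112) + 128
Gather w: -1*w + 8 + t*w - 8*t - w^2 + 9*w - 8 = -8*t - w^2 + w*(t + 8)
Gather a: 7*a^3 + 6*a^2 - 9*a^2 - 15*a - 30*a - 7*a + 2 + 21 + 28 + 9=7*a^3 - 3*a^2 - 52*a + 60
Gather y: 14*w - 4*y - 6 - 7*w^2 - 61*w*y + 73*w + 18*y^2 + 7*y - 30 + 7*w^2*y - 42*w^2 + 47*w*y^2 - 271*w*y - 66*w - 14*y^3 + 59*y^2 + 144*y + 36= -49*w^2 + 21*w - 14*y^3 + y^2*(47*w + 77) + y*(7*w^2 - 332*w + 147)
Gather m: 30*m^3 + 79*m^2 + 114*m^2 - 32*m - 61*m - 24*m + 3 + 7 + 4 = 30*m^3 + 193*m^2 - 117*m + 14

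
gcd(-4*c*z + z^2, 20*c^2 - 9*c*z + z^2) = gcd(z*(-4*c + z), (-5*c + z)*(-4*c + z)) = -4*c + z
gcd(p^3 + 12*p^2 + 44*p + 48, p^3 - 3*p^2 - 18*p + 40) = p + 4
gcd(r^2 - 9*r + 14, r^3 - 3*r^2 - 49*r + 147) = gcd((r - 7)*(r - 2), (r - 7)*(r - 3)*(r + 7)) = r - 7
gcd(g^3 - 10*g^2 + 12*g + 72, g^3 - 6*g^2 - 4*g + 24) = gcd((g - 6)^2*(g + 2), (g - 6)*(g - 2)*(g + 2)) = g^2 - 4*g - 12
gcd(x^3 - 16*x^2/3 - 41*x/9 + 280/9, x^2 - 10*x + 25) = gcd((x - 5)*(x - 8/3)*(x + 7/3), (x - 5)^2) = x - 5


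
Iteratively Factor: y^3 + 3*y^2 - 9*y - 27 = (y + 3)*(y^2 - 9) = (y + 3)^2*(y - 3)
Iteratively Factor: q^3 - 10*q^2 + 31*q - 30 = (q - 5)*(q^2 - 5*q + 6) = (q - 5)*(q - 2)*(q - 3)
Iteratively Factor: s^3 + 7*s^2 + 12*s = (s)*(s^2 + 7*s + 12) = s*(s + 4)*(s + 3)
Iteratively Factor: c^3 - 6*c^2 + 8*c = (c)*(c^2 - 6*c + 8) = c*(c - 2)*(c - 4)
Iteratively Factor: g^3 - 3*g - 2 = (g + 1)*(g^2 - g - 2) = (g - 2)*(g + 1)*(g + 1)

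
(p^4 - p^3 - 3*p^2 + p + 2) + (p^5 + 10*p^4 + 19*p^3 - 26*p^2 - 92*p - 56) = p^5 + 11*p^4 + 18*p^3 - 29*p^2 - 91*p - 54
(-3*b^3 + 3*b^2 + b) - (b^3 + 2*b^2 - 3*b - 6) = -4*b^3 + b^2 + 4*b + 6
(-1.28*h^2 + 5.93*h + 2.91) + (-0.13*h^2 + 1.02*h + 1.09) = -1.41*h^2 + 6.95*h + 4.0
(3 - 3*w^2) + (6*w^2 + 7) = 3*w^2 + 10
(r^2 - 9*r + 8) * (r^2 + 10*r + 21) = r^4 + r^3 - 61*r^2 - 109*r + 168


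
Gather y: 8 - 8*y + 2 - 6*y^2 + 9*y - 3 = -6*y^2 + y + 7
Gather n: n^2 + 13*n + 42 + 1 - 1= n^2 + 13*n + 42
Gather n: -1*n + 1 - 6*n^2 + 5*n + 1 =-6*n^2 + 4*n + 2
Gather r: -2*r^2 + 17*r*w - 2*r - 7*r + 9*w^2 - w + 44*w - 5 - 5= -2*r^2 + r*(17*w - 9) + 9*w^2 + 43*w - 10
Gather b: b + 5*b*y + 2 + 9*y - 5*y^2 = b*(5*y + 1) - 5*y^2 + 9*y + 2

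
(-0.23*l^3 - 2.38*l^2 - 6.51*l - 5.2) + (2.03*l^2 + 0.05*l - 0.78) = -0.23*l^3 - 0.35*l^2 - 6.46*l - 5.98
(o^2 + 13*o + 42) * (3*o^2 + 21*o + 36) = 3*o^4 + 60*o^3 + 435*o^2 + 1350*o + 1512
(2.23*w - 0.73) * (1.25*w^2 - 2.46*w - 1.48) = 2.7875*w^3 - 6.3983*w^2 - 1.5046*w + 1.0804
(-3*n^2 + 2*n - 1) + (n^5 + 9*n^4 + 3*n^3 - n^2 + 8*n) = n^5 + 9*n^4 + 3*n^3 - 4*n^2 + 10*n - 1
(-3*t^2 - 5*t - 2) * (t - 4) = -3*t^3 + 7*t^2 + 18*t + 8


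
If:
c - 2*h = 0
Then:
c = 2*h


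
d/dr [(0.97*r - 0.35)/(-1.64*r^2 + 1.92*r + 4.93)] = (1.5908*r^2 - 1.148*r + 5.4541)/(2.6896*r^4 - 6.2976*r^3 - 12.484*r^2 + 18.9312*r + 24.3049)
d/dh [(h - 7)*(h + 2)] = 2*h - 5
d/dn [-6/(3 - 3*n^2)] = -4*n/(n^2 - 1)^2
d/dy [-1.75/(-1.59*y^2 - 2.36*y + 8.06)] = (-5.565*y - 4.13)/(1.59*y^2 + 2.36*y - 8.06)^2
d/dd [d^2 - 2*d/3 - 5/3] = 2*d - 2/3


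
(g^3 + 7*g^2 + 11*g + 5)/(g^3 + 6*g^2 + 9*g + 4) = (g + 5)/(g + 4)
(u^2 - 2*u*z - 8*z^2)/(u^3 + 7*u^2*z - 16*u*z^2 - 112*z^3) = (u + 2*z)/(u^2 + 11*u*z + 28*z^2)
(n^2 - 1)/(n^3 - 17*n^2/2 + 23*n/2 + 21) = 2*(n - 1)/(2*n^2 - 19*n + 42)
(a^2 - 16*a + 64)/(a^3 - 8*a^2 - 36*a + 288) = (a - 8)/(a^2 - 36)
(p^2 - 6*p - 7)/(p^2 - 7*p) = (p + 1)/p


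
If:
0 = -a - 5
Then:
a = -5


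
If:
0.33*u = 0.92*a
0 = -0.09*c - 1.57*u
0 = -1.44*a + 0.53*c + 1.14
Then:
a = 0.04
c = -2.04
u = 0.12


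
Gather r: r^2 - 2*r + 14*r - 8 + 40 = r^2 + 12*r + 32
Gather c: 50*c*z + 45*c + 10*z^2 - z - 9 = c*(50*z + 45) + 10*z^2 - z - 9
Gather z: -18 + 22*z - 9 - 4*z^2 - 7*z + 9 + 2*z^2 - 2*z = -2*z^2 + 13*z - 18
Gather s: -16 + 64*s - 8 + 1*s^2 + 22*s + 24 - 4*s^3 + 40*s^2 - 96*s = -4*s^3 + 41*s^2 - 10*s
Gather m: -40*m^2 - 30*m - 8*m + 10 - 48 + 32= -40*m^2 - 38*m - 6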